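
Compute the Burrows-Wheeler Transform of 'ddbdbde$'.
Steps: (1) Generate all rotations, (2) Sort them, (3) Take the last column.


Rotations (sorted):
  0: $ddbdbde -> last char: e
  1: bdbde$dd -> last char: d
  2: bde$ddbd -> last char: d
  3: dbdbde$d -> last char: d
  4: dbde$ddb -> last char: b
  5: ddbdbde$ -> last char: $
  6: de$ddbdb -> last char: b
  7: e$ddbdbd -> last char: d


BWT = edddb$bd


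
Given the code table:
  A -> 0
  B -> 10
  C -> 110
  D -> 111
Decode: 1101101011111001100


Decoding:
110 -> C
110 -> C
10 -> B
111 -> D
110 -> C
0 -> A
110 -> C
0 -> A


Result: CCBDCACA


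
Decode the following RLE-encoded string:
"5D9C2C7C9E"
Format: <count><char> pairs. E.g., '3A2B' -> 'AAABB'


Expanding each <count><char> pair:
  5D -> 'DDDDD'
  9C -> 'CCCCCCCCC'
  2C -> 'CC'
  7C -> 'CCCCCCC'
  9E -> 'EEEEEEEEE'

Decoded = DDDDDCCCCCCCCCCCCCCCCCCEEEEEEEEE


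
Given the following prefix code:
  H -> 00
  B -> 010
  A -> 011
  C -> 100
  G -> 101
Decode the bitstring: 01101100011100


Decoding step by step:
Bits 011 -> A
Bits 011 -> A
Bits 00 -> H
Bits 011 -> A
Bits 100 -> C


Decoded message: AAHAC


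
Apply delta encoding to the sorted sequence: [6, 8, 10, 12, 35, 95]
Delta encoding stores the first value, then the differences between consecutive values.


First value: 6
Deltas:
  8 - 6 = 2
  10 - 8 = 2
  12 - 10 = 2
  35 - 12 = 23
  95 - 35 = 60


Delta encoded: [6, 2, 2, 2, 23, 60]


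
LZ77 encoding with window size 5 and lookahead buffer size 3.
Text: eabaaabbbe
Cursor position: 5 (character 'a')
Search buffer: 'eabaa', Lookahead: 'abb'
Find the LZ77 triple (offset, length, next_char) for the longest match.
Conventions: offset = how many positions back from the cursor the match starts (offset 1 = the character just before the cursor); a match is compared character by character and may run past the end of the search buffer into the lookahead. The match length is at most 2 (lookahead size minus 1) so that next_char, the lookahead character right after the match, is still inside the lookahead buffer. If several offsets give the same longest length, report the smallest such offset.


Try each offset into the search buffer:
  offset=1 (pos 4, char 'a'): match length 1
  offset=2 (pos 3, char 'a'): match length 1
  offset=3 (pos 2, char 'b'): match length 0
  offset=4 (pos 1, char 'a'): match length 2
  offset=5 (pos 0, char 'e'): match length 0
Longest match has length 2 at offset 4.
next_char = character at position 5 + 2 = 7 -> 'b'

Best match: offset=4, length=2 (matching 'ab' starting at position 1)
LZ77 triple: (4, 2, 'b')


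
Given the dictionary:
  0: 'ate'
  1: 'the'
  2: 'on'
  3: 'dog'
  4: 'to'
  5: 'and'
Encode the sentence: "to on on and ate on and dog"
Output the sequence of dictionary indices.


Look up each word in the dictionary:
  'to' -> 4
  'on' -> 2
  'on' -> 2
  'and' -> 5
  'ate' -> 0
  'on' -> 2
  'and' -> 5
  'dog' -> 3

Encoded: [4, 2, 2, 5, 0, 2, 5, 3]


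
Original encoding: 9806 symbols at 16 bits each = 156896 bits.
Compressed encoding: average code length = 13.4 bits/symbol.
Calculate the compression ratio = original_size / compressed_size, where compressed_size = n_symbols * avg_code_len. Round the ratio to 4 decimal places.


original_size = n_symbols * orig_bits = 9806 * 16 = 156896 bits
compressed_size = n_symbols * avg_code_len = 9806 * 13.4 = 131400.4 bits
ratio = original_size / compressed_size = 156896 / 131400.4 = 1.194

Compression ratio = 1.194


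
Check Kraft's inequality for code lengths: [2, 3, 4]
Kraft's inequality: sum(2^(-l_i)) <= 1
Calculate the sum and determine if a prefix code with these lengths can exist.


Sum = 2^(-2) + 2^(-3) + 2^(-4)
    = 0.25 + 0.125 + 0.0625
    = 7/16 = 0.4375
Since 0.4375 <= 1, Kraft's inequality IS satisfied.
A prefix code with these lengths CAN exist.

Kraft sum = 0.4375. Satisfied.


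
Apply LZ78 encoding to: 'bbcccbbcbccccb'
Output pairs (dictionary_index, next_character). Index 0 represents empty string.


LZ78 encoding steps:
Dictionary: {0: ''}
Step 1: w='' (idx 0), next='b' -> output (0, 'b'), add 'b' as idx 1
Step 2: w='b' (idx 1), next='c' -> output (1, 'c'), add 'bc' as idx 2
Step 3: w='' (idx 0), next='c' -> output (0, 'c'), add 'c' as idx 3
Step 4: w='c' (idx 3), next='b' -> output (3, 'b'), add 'cb' as idx 4
Step 5: w='bc' (idx 2), next='b' -> output (2, 'b'), add 'bcb' as idx 5
Step 6: w='c' (idx 3), next='c' -> output (3, 'c'), add 'cc' as idx 6
Step 7: w='cc' (idx 6), next='b' -> output (6, 'b'), add 'ccb' as idx 7


Encoded: [(0, 'b'), (1, 'c'), (0, 'c'), (3, 'b'), (2, 'b'), (3, 'c'), (6, 'b')]


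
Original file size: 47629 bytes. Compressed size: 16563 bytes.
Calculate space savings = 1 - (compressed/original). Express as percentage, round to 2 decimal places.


ratio = compressed/original = 16563/47629 = 0.34775
savings = 1 - ratio = 1 - 0.34775 = 0.65225
as a percentage: 0.65225 * 100 = 65.22%

Space savings = 1 - 16563/47629 = 65.22%


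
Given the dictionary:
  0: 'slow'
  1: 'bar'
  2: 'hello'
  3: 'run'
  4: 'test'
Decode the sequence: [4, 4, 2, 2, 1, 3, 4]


Look up each index in the dictionary:
  4 -> 'test'
  4 -> 'test'
  2 -> 'hello'
  2 -> 'hello'
  1 -> 'bar'
  3 -> 'run'
  4 -> 'test'

Decoded: "test test hello hello bar run test"


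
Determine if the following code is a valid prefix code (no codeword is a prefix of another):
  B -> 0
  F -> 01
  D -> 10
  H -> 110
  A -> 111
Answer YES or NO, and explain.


Checking each pair (does one codeword prefix another?):
  B='0' vs F='01': prefix -- VIOLATION

NO -- this is NOT a valid prefix code. B (0) is a prefix of F (01).


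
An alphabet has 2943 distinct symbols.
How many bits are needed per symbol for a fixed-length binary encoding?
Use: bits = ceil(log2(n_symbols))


log2(2943) = 11.5231
Bracket: 2^11 = 2048 < 2943 <= 2^12 = 4096
So ceil(log2(2943)) = 12

bits = ceil(log2(2943)) = ceil(11.5231) = 12 bits


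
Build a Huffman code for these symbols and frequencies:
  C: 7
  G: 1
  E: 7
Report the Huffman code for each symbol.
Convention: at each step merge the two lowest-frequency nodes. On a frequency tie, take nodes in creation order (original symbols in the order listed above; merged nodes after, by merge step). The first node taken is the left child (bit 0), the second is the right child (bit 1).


Huffman tree construction:
Step 1: Merge G(1) + C(7) = 8
Step 2: Merge E(7) + (G+C)(8) = 15
Read each symbol's code off the tree from the root (left child = 0, right child = 1).

Codes:
  C: 11 (length 2)
  G: 10 (length 2)
  E: 0 (length 1)
Average code length: 23/15 = 1.5333 bits/symbol


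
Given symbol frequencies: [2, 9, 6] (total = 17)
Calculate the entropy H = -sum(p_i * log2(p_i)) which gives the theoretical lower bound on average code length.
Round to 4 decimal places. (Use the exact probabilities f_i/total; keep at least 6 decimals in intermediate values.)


Per-symbol terms -p_i * log2(p_i) with p_i = f_i/17:
  p = 2/17 = 0.117647: log2(p) = -3.087463, -p*log2(p) = 0.363231
  p = 9/17 = 0.529412: log2(p) = -0.917538, -p*log2(p) = 0.485755
  p = 6/17 = 0.352941: log2(p) = -1.502500, -p*log2(p) = 0.530294
H = 0.363231 + 0.485755 + 0.530294 = 1.379280

H = 1.3793 bits/symbol


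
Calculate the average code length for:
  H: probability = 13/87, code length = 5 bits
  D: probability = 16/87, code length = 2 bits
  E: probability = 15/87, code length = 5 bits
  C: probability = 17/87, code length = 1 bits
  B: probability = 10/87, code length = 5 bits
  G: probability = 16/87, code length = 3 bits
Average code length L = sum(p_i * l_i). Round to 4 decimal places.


Weighted contributions p_i * l_i:
  H: (13/87) * 5 = 65/87
  D: (16/87) * 2 = 32/87
  E: (15/87) * 5 = 75/87
  C: (17/87) * 1 = 17/87
  B: (10/87) * 5 = 50/87
  G: (16/87) * 3 = 48/87
Sum = (65 + 32 + 75 + 17 + 50 + 48)/87 = 287/87

L = 287/87 = 3.2989 bits/symbol


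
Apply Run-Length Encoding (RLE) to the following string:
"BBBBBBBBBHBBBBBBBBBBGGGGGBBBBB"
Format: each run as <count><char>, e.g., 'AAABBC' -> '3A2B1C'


Scanning runs left to right:
  i=0: run of 'B' x 9 -> '9B'
  i=9: run of 'H' x 1 -> '1H'
  i=10: run of 'B' x 10 -> '10B'
  i=20: run of 'G' x 5 -> '5G'
  i=25: run of 'B' x 5 -> '5B'

RLE = 9B1H10B5G5B


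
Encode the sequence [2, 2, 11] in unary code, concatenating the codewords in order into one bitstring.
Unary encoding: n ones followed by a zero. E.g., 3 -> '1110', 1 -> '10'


Encode each number as n ones followed by a terminating 0:
  2 -> 110 (3 bits)
  2 -> 110 (3 bits)
  11 -> 111111111110 (12 bits)
Total length = 3 + 3 + 12 = 18 bits.

Unary([2, 2, 11]) = 110110111111111110 (18 bits)


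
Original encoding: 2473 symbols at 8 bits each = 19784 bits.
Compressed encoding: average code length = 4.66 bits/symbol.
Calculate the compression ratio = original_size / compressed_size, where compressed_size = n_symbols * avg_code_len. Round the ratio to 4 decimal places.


original_size = n_symbols * orig_bits = 2473 * 8 = 19784 bits
compressed_size = n_symbols * avg_code_len = 2473 * 4.66 = 11524.18 bits
ratio = original_size / compressed_size = 19784 / 11524.18 = 1.7167

Compression ratio = 1.7167


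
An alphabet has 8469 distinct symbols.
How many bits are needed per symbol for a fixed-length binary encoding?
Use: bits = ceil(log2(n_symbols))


log2(8469) = 13.048
Bracket: 2^13 = 8192 < 8469 <= 2^14 = 16384
So ceil(log2(8469)) = 14

bits = ceil(log2(8469)) = ceil(13.048) = 14 bits


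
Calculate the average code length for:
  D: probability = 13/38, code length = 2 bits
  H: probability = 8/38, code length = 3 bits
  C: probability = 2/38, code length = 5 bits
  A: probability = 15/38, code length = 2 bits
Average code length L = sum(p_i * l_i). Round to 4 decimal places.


Weighted contributions p_i * l_i:
  D: (13/38) * 2 = 26/38
  H: (8/38) * 3 = 24/38
  C: (2/38) * 5 = 10/38
  A: (15/38) * 2 = 30/38
Sum = (26 + 24 + 10 + 30)/38 = 90/38

L = 90/38 = 2.3684 bits/symbol


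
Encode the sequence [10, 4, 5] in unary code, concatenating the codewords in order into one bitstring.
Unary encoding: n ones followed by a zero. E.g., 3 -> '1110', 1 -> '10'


Encode each number as n ones followed by a terminating 0:
  10 -> 11111111110 (11 bits)
  4 -> 11110 (5 bits)
  5 -> 111110 (6 bits)
Total length = 11 + 5 + 6 = 22 bits.

Unary([10, 4, 5]) = 1111111111011110111110 (22 bits)


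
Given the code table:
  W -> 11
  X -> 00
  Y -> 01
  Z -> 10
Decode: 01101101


Decoding:
01 -> Y
10 -> Z
11 -> W
01 -> Y


Result: YZWY


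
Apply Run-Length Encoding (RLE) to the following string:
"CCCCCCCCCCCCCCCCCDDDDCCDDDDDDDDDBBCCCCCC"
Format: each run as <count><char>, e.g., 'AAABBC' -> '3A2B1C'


Scanning runs left to right:
  i=0: run of 'C' x 17 -> '17C'
  i=17: run of 'D' x 4 -> '4D'
  i=21: run of 'C' x 2 -> '2C'
  i=23: run of 'D' x 9 -> '9D'
  i=32: run of 'B' x 2 -> '2B'
  i=34: run of 'C' x 6 -> '6C'

RLE = 17C4D2C9D2B6C


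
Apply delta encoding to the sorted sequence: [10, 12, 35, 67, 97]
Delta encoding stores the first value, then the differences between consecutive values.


First value: 10
Deltas:
  12 - 10 = 2
  35 - 12 = 23
  67 - 35 = 32
  97 - 67 = 30


Delta encoded: [10, 2, 23, 32, 30]


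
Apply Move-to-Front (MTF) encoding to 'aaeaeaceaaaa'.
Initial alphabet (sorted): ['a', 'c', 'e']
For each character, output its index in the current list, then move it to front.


MTF encoding:
'a': index 0 in ['a', 'c', 'e'] -> ['a', 'c', 'e']
'a': index 0 in ['a', 'c', 'e'] -> ['a', 'c', 'e']
'e': index 2 in ['a', 'c', 'e'] -> ['e', 'a', 'c']
'a': index 1 in ['e', 'a', 'c'] -> ['a', 'e', 'c']
'e': index 1 in ['a', 'e', 'c'] -> ['e', 'a', 'c']
'a': index 1 in ['e', 'a', 'c'] -> ['a', 'e', 'c']
'c': index 2 in ['a', 'e', 'c'] -> ['c', 'a', 'e']
'e': index 2 in ['c', 'a', 'e'] -> ['e', 'c', 'a']
'a': index 2 in ['e', 'c', 'a'] -> ['a', 'e', 'c']
'a': index 0 in ['a', 'e', 'c'] -> ['a', 'e', 'c']
'a': index 0 in ['a', 'e', 'c'] -> ['a', 'e', 'c']
'a': index 0 in ['a', 'e', 'c'] -> ['a', 'e', 'c']


Output: [0, 0, 2, 1, 1, 1, 2, 2, 2, 0, 0, 0]


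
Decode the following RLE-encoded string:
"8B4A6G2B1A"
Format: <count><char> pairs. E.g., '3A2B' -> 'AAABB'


Expanding each <count><char> pair:
  8B -> 'BBBBBBBB'
  4A -> 'AAAA'
  6G -> 'GGGGGG'
  2B -> 'BB'
  1A -> 'A'

Decoded = BBBBBBBBAAAAGGGGGGBBA


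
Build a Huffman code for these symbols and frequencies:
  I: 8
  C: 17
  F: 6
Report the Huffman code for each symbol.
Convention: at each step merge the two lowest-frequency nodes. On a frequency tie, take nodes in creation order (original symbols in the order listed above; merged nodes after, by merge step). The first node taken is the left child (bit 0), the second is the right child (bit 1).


Huffman tree construction:
Step 1: Merge F(6) + I(8) = 14
Step 2: Merge (F+I)(14) + C(17) = 31
Read each symbol's code off the tree from the root (left child = 0, right child = 1).

Codes:
  I: 01 (length 2)
  C: 1 (length 1)
  F: 00 (length 2)
Average code length: 45/31 = 1.4516 bits/symbol


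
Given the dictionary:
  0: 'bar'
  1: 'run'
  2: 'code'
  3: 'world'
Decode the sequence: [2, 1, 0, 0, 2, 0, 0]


Look up each index in the dictionary:
  2 -> 'code'
  1 -> 'run'
  0 -> 'bar'
  0 -> 'bar'
  2 -> 'code'
  0 -> 'bar'
  0 -> 'bar'

Decoded: "code run bar bar code bar bar"


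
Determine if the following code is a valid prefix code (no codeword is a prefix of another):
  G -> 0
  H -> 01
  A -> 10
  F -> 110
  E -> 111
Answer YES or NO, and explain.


Checking each pair (does one codeword prefix another?):
  G='0' vs H='01': prefix -- VIOLATION

NO -- this is NOT a valid prefix code. G (0) is a prefix of H (01).


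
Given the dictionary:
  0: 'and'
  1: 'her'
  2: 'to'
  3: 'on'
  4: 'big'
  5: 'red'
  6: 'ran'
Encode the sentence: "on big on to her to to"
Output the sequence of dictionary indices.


Look up each word in the dictionary:
  'on' -> 3
  'big' -> 4
  'on' -> 3
  'to' -> 2
  'her' -> 1
  'to' -> 2
  'to' -> 2

Encoded: [3, 4, 3, 2, 1, 2, 2]


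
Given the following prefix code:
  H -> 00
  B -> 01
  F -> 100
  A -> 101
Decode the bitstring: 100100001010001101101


Decoding step by step:
Bits 100 -> F
Bits 100 -> F
Bits 00 -> H
Bits 101 -> A
Bits 00 -> H
Bits 01 -> B
Bits 101 -> A
Bits 101 -> A


Decoded message: FFHAHBAA


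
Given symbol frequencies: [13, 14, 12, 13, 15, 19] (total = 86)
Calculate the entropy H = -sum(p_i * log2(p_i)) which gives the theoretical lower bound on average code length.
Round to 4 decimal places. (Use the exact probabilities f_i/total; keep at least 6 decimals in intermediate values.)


Per-symbol terms -p_i * log2(p_i) with p_i = f_i/86:
  p = 13/86 = 0.151163: log2(p) = -2.725825, -p*log2(p) = 0.412043
  p = 14/86 = 0.162791: log2(p) = -2.618910, -p*log2(p) = 0.426334
  p = 12/86 = 0.139535: log2(p) = -2.841302, -p*log2(p) = 0.396461
  p = 13/86 = 0.151163: log2(p) = -2.725825, -p*log2(p) = 0.412043
  p = 15/86 = 0.174419: log2(p) = -2.519374, -p*log2(p) = 0.439426
  p = 19/86 = 0.220930: log2(p) = -2.178337, -p*log2(p) = 0.481261
H = 0.412043 + 0.426334 + 0.396461 + 0.412043 + 0.439426 + 0.481261 = 2.567568

H = 2.5676 bits/symbol


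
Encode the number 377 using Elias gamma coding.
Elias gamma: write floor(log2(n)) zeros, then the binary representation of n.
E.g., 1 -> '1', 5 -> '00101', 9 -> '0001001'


num_bits = floor(log2(377)) + 1 = 9
leading_zeros = num_bits - 1 = 8
binary(377) = 101111001

Elias gamma(377) = '00000000' + '101111001' = 00000000101111001 (17 bits)


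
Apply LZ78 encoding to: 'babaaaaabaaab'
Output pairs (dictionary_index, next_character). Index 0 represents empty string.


LZ78 encoding steps:
Dictionary: {0: ''}
Step 1: w='' (idx 0), next='b' -> output (0, 'b'), add 'b' as idx 1
Step 2: w='' (idx 0), next='a' -> output (0, 'a'), add 'a' as idx 2
Step 3: w='b' (idx 1), next='a' -> output (1, 'a'), add 'ba' as idx 3
Step 4: w='a' (idx 2), next='a' -> output (2, 'a'), add 'aa' as idx 4
Step 5: w='aa' (idx 4), next='b' -> output (4, 'b'), add 'aab' as idx 5
Step 6: w='aa' (idx 4), next='a' -> output (4, 'a'), add 'aaa' as idx 6
Step 7: w='b' (idx 1), end of input -> output (1, '')


Encoded: [(0, 'b'), (0, 'a'), (1, 'a'), (2, 'a'), (4, 'b'), (4, 'a'), (1, '')]


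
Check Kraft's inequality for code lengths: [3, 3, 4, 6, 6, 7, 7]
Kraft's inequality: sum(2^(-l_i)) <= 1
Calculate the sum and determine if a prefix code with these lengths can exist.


Sum = 2^(-3) + 2^(-3) + 2^(-4) + 2^(-6) + 2^(-6) + 2^(-7) + 2^(-7)
    = 0.125 + 0.125 + 0.0625 + 0.015625 + 0.015625 + 0.0078125 + 0.0078125
    = 46/128 = 0.359375
Since 0.359375 <= 1, Kraft's inequality IS satisfied.
A prefix code with these lengths CAN exist.

Kraft sum = 0.359375. Satisfied.


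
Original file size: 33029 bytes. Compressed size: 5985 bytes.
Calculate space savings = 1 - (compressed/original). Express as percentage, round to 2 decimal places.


ratio = compressed/original = 5985/33029 = 0.181204
savings = 1 - ratio = 1 - 0.181204 = 0.818796
as a percentage: 0.818796 * 100 = 81.88%

Space savings = 1 - 5985/33029 = 81.88%


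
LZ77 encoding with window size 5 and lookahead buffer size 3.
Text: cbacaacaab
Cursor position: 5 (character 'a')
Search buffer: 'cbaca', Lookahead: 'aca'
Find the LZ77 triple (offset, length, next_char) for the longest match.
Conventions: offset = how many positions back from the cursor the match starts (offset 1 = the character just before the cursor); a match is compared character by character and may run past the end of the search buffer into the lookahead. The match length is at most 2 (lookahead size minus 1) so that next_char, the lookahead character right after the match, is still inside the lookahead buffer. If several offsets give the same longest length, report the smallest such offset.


Try each offset into the search buffer:
  offset=1 (pos 4, char 'a'): match length 1
  offset=2 (pos 3, char 'c'): match length 0
  offset=3 (pos 2, char 'a'): match length 2
  offset=4 (pos 1, char 'b'): match length 0
  offset=5 (pos 0, char 'c'): match length 0
Longest match has length 2 at offset 3.
next_char = character at position 5 + 2 = 7 -> 'a'

Best match: offset=3, length=2 (matching 'ac' starting at position 2)
LZ77 triple: (3, 2, 'a')


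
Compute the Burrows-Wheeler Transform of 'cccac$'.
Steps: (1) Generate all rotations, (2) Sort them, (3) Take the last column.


Rotations (sorted):
  0: $cccac -> last char: c
  1: ac$ccc -> last char: c
  2: c$ccca -> last char: a
  3: cac$cc -> last char: c
  4: ccac$c -> last char: c
  5: cccac$ -> last char: $


BWT = ccacc$


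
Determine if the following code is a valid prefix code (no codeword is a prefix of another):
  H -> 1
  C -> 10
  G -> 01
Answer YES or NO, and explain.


Checking each pair (does one codeword prefix another?):
  H='1' vs C='10': prefix -- VIOLATION

NO -- this is NOT a valid prefix code. H (1) is a prefix of C (10).


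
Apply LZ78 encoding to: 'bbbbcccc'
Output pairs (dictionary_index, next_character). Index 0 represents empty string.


LZ78 encoding steps:
Dictionary: {0: ''}
Step 1: w='' (idx 0), next='b' -> output (0, 'b'), add 'b' as idx 1
Step 2: w='b' (idx 1), next='b' -> output (1, 'b'), add 'bb' as idx 2
Step 3: w='b' (idx 1), next='c' -> output (1, 'c'), add 'bc' as idx 3
Step 4: w='' (idx 0), next='c' -> output (0, 'c'), add 'c' as idx 4
Step 5: w='c' (idx 4), next='c' -> output (4, 'c'), add 'cc' as idx 5


Encoded: [(0, 'b'), (1, 'b'), (1, 'c'), (0, 'c'), (4, 'c')]


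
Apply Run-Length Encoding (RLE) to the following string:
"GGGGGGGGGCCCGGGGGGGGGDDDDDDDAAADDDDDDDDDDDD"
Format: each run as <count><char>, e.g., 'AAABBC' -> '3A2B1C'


Scanning runs left to right:
  i=0: run of 'G' x 9 -> '9G'
  i=9: run of 'C' x 3 -> '3C'
  i=12: run of 'G' x 9 -> '9G'
  i=21: run of 'D' x 7 -> '7D'
  i=28: run of 'A' x 3 -> '3A'
  i=31: run of 'D' x 12 -> '12D'

RLE = 9G3C9G7D3A12D


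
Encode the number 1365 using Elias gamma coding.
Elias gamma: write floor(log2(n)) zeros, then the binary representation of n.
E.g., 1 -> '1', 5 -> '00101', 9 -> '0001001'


num_bits = floor(log2(1365)) + 1 = 11
leading_zeros = num_bits - 1 = 10
binary(1365) = 10101010101

Elias gamma(1365) = '0000000000' + '10101010101' = 000000000010101010101 (21 bits)


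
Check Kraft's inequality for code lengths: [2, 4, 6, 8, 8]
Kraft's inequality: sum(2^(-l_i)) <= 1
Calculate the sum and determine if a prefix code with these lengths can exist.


Sum = 2^(-2) + 2^(-4) + 2^(-6) + 2^(-8) + 2^(-8)
    = 0.25 + 0.0625 + 0.015625 + 0.00390625 + 0.00390625
    = 86/256 = 0.3359375
Since 0.3359375 <= 1, Kraft's inequality IS satisfied.
A prefix code with these lengths CAN exist.

Kraft sum = 0.3359375. Satisfied.


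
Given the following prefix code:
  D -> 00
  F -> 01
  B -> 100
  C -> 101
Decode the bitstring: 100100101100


Decoding step by step:
Bits 100 -> B
Bits 100 -> B
Bits 101 -> C
Bits 100 -> B


Decoded message: BBCB


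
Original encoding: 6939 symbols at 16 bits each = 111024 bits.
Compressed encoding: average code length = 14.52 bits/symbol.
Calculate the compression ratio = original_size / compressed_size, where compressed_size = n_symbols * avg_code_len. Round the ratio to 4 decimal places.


original_size = n_symbols * orig_bits = 6939 * 16 = 111024 bits
compressed_size = n_symbols * avg_code_len = 6939 * 14.52 = 100754.28 bits
ratio = original_size / compressed_size = 111024 / 100754.28 = 1.1019

Compression ratio = 1.1019


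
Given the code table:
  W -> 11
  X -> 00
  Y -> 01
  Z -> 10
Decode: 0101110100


Decoding:
01 -> Y
01 -> Y
11 -> W
01 -> Y
00 -> X


Result: YYWYX


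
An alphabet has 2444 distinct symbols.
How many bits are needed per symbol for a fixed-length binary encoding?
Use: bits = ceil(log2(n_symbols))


log2(2444) = 11.255
Bracket: 2^11 = 2048 < 2444 <= 2^12 = 4096
So ceil(log2(2444)) = 12

bits = ceil(log2(2444)) = ceil(11.255) = 12 bits


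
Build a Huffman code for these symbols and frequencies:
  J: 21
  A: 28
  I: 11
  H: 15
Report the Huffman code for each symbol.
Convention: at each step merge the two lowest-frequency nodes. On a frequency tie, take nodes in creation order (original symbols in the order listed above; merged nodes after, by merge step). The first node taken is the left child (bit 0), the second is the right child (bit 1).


Huffman tree construction:
Step 1: Merge I(11) + H(15) = 26
Step 2: Merge J(21) + (I+H)(26) = 47
Step 3: Merge A(28) + (J+(I+H))(47) = 75
Read each symbol's code off the tree from the root (left child = 0, right child = 1).

Codes:
  J: 10 (length 2)
  A: 0 (length 1)
  I: 110 (length 3)
  H: 111 (length 3)
Average code length: 148/75 = 1.9733 bits/symbol


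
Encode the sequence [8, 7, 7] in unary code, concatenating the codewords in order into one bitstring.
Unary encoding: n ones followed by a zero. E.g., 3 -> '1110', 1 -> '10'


Encode each number as n ones followed by a terminating 0:
  8 -> 111111110 (9 bits)
  7 -> 11111110 (8 bits)
  7 -> 11111110 (8 bits)
Total length = 9 + 8 + 8 = 25 bits.

Unary([8, 7, 7]) = 1111111101111111011111110 (25 bits)


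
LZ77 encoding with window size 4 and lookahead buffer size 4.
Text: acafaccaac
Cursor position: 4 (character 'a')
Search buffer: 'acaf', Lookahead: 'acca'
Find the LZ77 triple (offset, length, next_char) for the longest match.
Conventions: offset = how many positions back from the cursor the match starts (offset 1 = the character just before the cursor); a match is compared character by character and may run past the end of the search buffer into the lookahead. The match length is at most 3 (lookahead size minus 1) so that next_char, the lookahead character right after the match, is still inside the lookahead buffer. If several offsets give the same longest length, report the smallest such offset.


Try each offset into the search buffer:
  offset=1 (pos 3, char 'f'): match length 0
  offset=2 (pos 2, char 'a'): match length 1
  offset=3 (pos 1, char 'c'): match length 0
  offset=4 (pos 0, char 'a'): match length 2
Longest match has length 2 at offset 4.
next_char = character at position 4 + 2 = 6 -> 'c'

Best match: offset=4, length=2 (matching 'ac' starting at position 0)
LZ77 triple: (4, 2, 'c')


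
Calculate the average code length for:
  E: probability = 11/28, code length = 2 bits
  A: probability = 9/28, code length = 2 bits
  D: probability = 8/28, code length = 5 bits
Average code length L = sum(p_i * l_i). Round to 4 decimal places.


Weighted contributions p_i * l_i:
  E: (11/28) * 2 = 22/28
  A: (9/28) * 2 = 18/28
  D: (8/28) * 5 = 40/28
Sum = (22 + 18 + 40)/28 = 80/28

L = 80/28 = 2.8571 bits/symbol


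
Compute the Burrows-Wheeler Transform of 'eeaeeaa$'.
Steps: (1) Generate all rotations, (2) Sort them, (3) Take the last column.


Rotations (sorted):
  0: $eeaeeaa -> last char: a
  1: a$eeaeea -> last char: a
  2: aa$eeaee -> last char: e
  3: aeeaa$ee -> last char: e
  4: eaa$eeae -> last char: e
  5: eaeeaa$e -> last char: e
  6: eeaa$eea -> last char: a
  7: eeaeeaa$ -> last char: $


BWT = aaeeeea$


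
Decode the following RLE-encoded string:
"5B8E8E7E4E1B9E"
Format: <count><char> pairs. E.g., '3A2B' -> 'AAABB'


Expanding each <count><char> pair:
  5B -> 'BBBBB'
  8E -> 'EEEEEEEE'
  8E -> 'EEEEEEEE'
  7E -> 'EEEEEEE'
  4E -> 'EEEE'
  1B -> 'B'
  9E -> 'EEEEEEEEE'

Decoded = BBBBBEEEEEEEEEEEEEEEEEEEEEEEEEEEBEEEEEEEEE


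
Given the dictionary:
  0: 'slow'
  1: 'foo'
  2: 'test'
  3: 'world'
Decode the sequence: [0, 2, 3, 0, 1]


Look up each index in the dictionary:
  0 -> 'slow'
  2 -> 'test'
  3 -> 'world'
  0 -> 'slow'
  1 -> 'foo'

Decoded: "slow test world slow foo"


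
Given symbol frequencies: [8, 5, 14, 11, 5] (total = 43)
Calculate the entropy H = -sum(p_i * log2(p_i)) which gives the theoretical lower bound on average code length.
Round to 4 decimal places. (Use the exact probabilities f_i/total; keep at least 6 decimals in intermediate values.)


Per-symbol terms -p_i * log2(p_i) with p_i = f_i/43:
  p = 8/43 = 0.186047: log2(p) = -2.426265, -p*log2(p) = 0.451398
  p = 5/43 = 0.116279: log2(p) = -3.104337, -p*log2(p) = 0.360969
  p = 14/43 = 0.325581: log2(p) = -1.618910, -p*log2(p) = 0.527087
  p = 11/43 = 0.255814: log2(p) = -1.966833, -p*log2(p) = 0.503143
  p = 5/43 = 0.116279: log2(p) = -3.104337, -p*log2(p) = 0.360969
H = 0.451398 + 0.360969 + 0.527087 + 0.503143 + 0.360969 = 2.203566

H = 2.2036 bits/symbol


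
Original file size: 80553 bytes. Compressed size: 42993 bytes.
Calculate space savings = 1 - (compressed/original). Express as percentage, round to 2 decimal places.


ratio = compressed/original = 42993/80553 = 0.533723
savings = 1 - ratio = 1 - 0.533723 = 0.466277
as a percentage: 0.466277 * 100 = 46.63%

Space savings = 1 - 42993/80553 = 46.63%


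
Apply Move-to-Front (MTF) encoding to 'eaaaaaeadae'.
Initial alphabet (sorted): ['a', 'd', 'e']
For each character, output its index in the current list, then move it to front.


MTF encoding:
'e': index 2 in ['a', 'd', 'e'] -> ['e', 'a', 'd']
'a': index 1 in ['e', 'a', 'd'] -> ['a', 'e', 'd']
'a': index 0 in ['a', 'e', 'd'] -> ['a', 'e', 'd']
'a': index 0 in ['a', 'e', 'd'] -> ['a', 'e', 'd']
'a': index 0 in ['a', 'e', 'd'] -> ['a', 'e', 'd']
'a': index 0 in ['a', 'e', 'd'] -> ['a', 'e', 'd']
'e': index 1 in ['a', 'e', 'd'] -> ['e', 'a', 'd']
'a': index 1 in ['e', 'a', 'd'] -> ['a', 'e', 'd']
'd': index 2 in ['a', 'e', 'd'] -> ['d', 'a', 'e']
'a': index 1 in ['d', 'a', 'e'] -> ['a', 'd', 'e']
'e': index 2 in ['a', 'd', 'e'] -> ['e', 'a', 'd']


Output: [2, 1, 0, 0, 0, 0, 1, 1, 2, 1, 2]


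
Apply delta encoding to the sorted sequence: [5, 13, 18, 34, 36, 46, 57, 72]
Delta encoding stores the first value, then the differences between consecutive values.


First value: 5
Deltas:
  13 - 5 = 8
  18 - 13 = 5
  34 - 18 = 16
  36 - 34 = 2
  46 - 36 = 10
  57 - 46 = 11
  72 - 57 = 15


Delta encoded: [5, 8, 5, 16, 2, 10, 11, 15]


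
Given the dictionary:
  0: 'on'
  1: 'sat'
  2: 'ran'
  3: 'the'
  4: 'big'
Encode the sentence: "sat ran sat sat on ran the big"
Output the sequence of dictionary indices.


Look up each word in the dictionary:
  'sat' -> 1
  'ran' -> 2
  'sat' -> 1
  'sat' -> 1
  'on' -> 0
  'ran' -> 2
  'the' -> 3
  'big' -> 4

Encoded: [1, 2, 1, 1, 0, 2, 3, 4]


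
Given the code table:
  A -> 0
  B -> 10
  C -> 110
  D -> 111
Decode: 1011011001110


Decoding:
10 -> B
110 -> C
110 -> C
0 -> A
111 -> D
0 -> A


Result: BCCADA


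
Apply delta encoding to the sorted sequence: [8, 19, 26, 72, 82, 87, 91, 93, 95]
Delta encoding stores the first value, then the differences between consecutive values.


First value: 8
Deltas:
  19 - 8 = 11
  26 - 19 = 7
  72 - 26 = 46
  82 - 72 = 10
  87 - 82 = 5
  91 - 87 = 4
  93 - 91 = 2
  95 - 93 = 2


Delta encoded: [8, 11, 7, 46, 10, 5, 4, 2, 2]


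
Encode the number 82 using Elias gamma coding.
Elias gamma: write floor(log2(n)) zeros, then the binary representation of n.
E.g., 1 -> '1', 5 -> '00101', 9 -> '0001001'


num_bits = floor(log2(82)) + 1 = 7
leading_zeros = num_bits - 1 = 6
binary(82) = 1010010

Elias gamma(82) = '000000' + '1010010' = 0000001010010 (13 bits)


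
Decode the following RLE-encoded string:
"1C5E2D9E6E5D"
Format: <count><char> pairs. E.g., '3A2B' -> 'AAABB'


Expanding each <count><char> pair:
  1C -> 'C'
  5E -> 'EEEEE'
  2D -> 'DD'
  9E -> 'EEEEEEEEE'
  6E -> 'EEEEEE'
  5D -> 'DDDDD'

Decoded = CEEEEEDDEEEEEEEEEEEEEEEDDDDD


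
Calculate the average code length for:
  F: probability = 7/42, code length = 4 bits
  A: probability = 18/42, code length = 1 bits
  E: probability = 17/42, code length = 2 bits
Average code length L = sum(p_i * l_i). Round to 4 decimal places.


Weighted contributions p_i * l_i:
  F: (7/42) * 4 = 28/42
  A: (18/42) * 1 = 18/42
  E: (17/42) * 2 = 34/42
Sum = (28 + 18 + 34)/42 = 80/42

L = 80/42 = 1.9048 bits/symbol


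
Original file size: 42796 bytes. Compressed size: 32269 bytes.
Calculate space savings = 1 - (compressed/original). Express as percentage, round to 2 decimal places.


ratio = compressed/original = 32269/42796 = 0.754019
savings = 1 - ratio = 1 - 0.754019 = 0.245981
as a percentage: 0.245981 * 100 = 24.6%

Space savings = 1 - 32269/42796 = 24.6%


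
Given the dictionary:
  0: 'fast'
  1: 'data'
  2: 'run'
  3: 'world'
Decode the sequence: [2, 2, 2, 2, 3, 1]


Look up each index in the dictionary:
  2 -> 'run'
  2 -> 'run'
  2 -> 'run'
  2 -> 'run'
  3 -> 'world'
  1 -> 'data'

Decoded: "run run run run world data"


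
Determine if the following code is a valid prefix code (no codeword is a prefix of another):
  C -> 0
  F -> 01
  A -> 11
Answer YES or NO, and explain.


Checking each pair (does one codeword prefix another?):
  C='0' vs F='01': prefix -- VIOLATION

NO -- this is NOT a valid prefix code. C (0) is a prefix of F (01).


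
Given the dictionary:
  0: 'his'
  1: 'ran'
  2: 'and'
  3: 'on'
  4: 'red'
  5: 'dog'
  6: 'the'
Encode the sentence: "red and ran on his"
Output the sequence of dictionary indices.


Look up each word in the dictionary:
  'red' -> 4
  'and' -> 2
  'ran' -> 1
  'on' -> 3
  'his' -> 0

Encoded: [4, 2, 1, 3, 0]


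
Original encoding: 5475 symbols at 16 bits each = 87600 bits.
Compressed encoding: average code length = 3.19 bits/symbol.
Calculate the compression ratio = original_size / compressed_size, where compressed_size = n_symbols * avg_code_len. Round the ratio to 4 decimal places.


original_size = n_symbols * orig_bits = 5475 * 16 = 87600 bits
compressed_size = n_symbols * avg_code_len = 5475 * 3.19 = 17465.25 bits
ratio = original_size / compressed_size = 87600 / 17465.25 = 5.0157

Compression ratio = 5.0157


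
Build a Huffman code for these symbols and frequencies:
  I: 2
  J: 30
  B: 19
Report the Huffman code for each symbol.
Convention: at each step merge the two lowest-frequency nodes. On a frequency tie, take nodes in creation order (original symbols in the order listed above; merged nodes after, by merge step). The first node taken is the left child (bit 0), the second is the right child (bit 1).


Huffman tree construction:
Step 1: Merge I(2) + B(19) = 21
Step 2: Merge (I+B)(21) + J(30) = 51
Read each symbol's code off the tree from the root (left child = 0, right child = 1).

Codes:
  I: 00 (length 2)
  J: 1 (length 1)
  B: 01 (length 2)
Average code length: 72/51 = 1.4118 bits/symbol


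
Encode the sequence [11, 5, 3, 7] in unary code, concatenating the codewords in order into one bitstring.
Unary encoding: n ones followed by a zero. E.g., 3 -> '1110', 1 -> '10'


Encode each number as n ones followed by a terminating 0:
  11 -> 111111111110 (12 bits)
  5 -> 111110 (6 bits)
  3 -> 1110 (4 bits)
  7 -> 11111110 (8 bits)
Total length = 12 + 6 + 4 + 8 = 30 bits.

Unary([11, 5, 3, 7]) = 111111111110111110111011111110 (30 bits)


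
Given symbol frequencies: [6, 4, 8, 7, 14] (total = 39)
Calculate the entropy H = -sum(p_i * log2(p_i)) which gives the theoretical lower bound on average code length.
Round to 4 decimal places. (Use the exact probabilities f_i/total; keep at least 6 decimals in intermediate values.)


Per-symbol terms -p_i * log2(p_i) with p_i = f_i/39:
  p = 6/39 = 0.153846: log2(p) = -2.700440, -p*log2(p) = 0.415452
  p = 4/39 = 0.102564: log2(p) = -3.285402, -p*log2(p) = 0.336964
  p = 8/39 = 0.205128: log2(p) = -2.285402, -p*log2(p) = 0.468800
  p = 7/39 = 0.179487: log2(p) = -2.478047, -p*log2(p) = 0.444778
  p = 14/39 = 0.358974: log2(p) = -1.478047, -p*log2(p) = 0.530581
H = 0.415452 + 0.336964 + 0.468800 + 0.444778 + 0.530581 = 2.196575

H = 2.1966 bits/symbol


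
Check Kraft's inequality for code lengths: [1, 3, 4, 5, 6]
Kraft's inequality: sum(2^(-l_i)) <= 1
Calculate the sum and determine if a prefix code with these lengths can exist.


Sum = 2^(-1) + 2^(-3) + 2^(-4) + 2^(-5) + 2^(-6)
    = 0.5 + 0.125 + 0.0625 + 0.03125 + 0.015625
    = 47/64 = 0.734375
Since 0.734375 <= 1, Kraft's inequality IS satisfied.
A prefix code with these lengths CAN exist.

Kraft sum = 0.734375. Satisfied.


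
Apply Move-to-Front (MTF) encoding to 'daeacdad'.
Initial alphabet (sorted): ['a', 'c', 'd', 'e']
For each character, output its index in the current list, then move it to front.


MTF encoding:
'd': index 2 in ['a', 'c', 'd', 'e'] -> ['d', 'a', 'c', 'e']
'a': index 1 in ['d', 'a', 'c', 'e'] -> ['a', 'd', 'c', 'e']
'e': index 3 in ['a', 'd', 'c', 'e'] -> ['e', 'a', 'd', 'c']
'a': index 1 in ['e', 'a', 'd', 'c'] -> ['a', 'e', 'd', 'c']
'c': index 3 in ['a', 'e', 'd', 'c'] -> ['c', 'a', 'e', 'd']
'd': index 3 in ['c', 'a', 'e', 'd'] -> ['d', 'c', 'a', 'e']
'a': index 2 in ['d', 'c', 'a', 'e'] -> ['a', 'd', 'c', 'e']
'd': index 1 in ['a', 'd', 'c', 'e'] -> ['d', 'a', 'c', 'e']


Output: [2, 1, 3, 1, 3, 3, 2, 1]


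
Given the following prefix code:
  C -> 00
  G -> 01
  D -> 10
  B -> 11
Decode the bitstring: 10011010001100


Decoding step by step:
Bits 10 -> D
Bits 01 -> G
Bits 10 -> D
Bits 10 -> D
Bits 00 -> C
Bits 11 -> B
Bits 00 -> C


Decoded message: DGDDCBC


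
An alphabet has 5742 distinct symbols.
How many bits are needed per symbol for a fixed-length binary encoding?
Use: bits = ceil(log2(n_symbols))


log2(5742) = 12.4873
Bracket: 2^12 = 4096 < 5742 <= 2^13 = 8192
So ceil(log2(5742)) = 13

bits = ceil(log2(5742)) = ceil(12.4873) = 13 bits


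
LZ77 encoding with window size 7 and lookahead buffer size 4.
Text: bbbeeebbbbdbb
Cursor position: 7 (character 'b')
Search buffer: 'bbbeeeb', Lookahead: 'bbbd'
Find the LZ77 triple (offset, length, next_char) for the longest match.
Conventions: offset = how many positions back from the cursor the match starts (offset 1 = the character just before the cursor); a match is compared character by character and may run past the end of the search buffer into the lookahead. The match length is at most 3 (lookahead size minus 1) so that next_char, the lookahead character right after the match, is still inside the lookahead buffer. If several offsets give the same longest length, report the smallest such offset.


Try each offset into the search buffer:
  offset=1 (pos 6, char 'b'): match length 3
  offset=2 (pos 5, char 'e'): match length 0
  offset=3 (pos 4, char 'e'): match length 0
  offset=4 (pos 3, char 'e'): match length 0
  offset=5 (pos 2, char 'b'): match length 1
  offset=6 (pos 1, char 'b'): match length 2
  offset=7 (pos 0, char 'b'): match length 3
Longest match has length 3, found at offsets 1, 7; take the smallest, offset 1.
next_char = character at position 7 + 3 = 10 -> 'd'

Best match: offset=1, length=3 (matching 'bbb' starting at position 6)
LZ77 triple: (1, 3, 'd')


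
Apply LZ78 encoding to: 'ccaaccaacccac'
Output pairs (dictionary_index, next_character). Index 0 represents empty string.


LZ78 encoding steps:
Dictionary: {0: ''}
Step 1: w='' (idx 0), next='c' -> output (0, 'c'), add 'c' as idx 1
Step 2: w='c' (idx 1), next='a' -> output (1, 'a'), add 'ca' as idx 2
Step 3: w='' (idx 0), next='a' -> output (0, 'a'), add 'a' as idx 3
Step 4: w='c' (idx 1), next='c' -> output (1, 'c'), add 'cc' as idx 4
Step 5: w='a' (idx 3), next='a' -> output (3, 'a'), add 'aa' as idx 5
Step 6: w='cc' (idx 4), next='c' -> output (4, 'c'), add 'ccc' as idx 6
Step 7: w='a' (idx 3), next='c' -> output (3, 'c'), add 'ac' as idx 7


Encoded: [(0, 'c'), (1, 'a'), (0, 'a'), (1, 'c'), (3, 'a'), (4, 'c'), (3, 'c')]


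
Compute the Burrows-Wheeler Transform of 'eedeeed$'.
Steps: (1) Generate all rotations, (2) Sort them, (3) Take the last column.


Rotations (sorted):
  0: $eedeeed -> last char: d
  1: d$eedeee -> last char: e
  2: deeed$ee -> last char: e
  3: ed$eedee -> last char: e
  4: edeeed$e -> last char: e
  5: eed$eede -> last char: e
  6: eedeeed$ -> last char: $
  7: eeed$eed -> last char: d


BWT = deeeee$d


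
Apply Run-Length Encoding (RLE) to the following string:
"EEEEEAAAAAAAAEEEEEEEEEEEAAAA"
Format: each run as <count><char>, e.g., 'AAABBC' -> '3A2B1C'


Scanning runs left to right:
  i=0: run of 'E' x 5 -> '5E'
  i=5: run of 'A' x 8 -> '8A'
  i=13: run of 'E' x 11 -> '11E'
  i=24: run of 'A' x 4 -> '4A'

RLE = 5E8A11E4A


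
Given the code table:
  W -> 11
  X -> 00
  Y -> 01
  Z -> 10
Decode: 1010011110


Decoding:
10 -> Z
10 -> Z
01 -> Y
11 -> W
10 -> Z


Result: ZZYWZ


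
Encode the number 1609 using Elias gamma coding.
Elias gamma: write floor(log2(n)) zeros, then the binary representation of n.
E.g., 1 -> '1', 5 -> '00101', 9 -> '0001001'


num_bits = floor(log2(1609)) + 1 = 11
leading_zeros = num_bits - 1 = 10
binary(1609) = 11001001001

Elias gamma(1609) = '0000000000' + '11001001001' = 000000000011001001001 (21 bits)


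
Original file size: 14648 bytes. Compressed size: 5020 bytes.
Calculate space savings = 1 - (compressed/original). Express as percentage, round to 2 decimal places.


ratio = compressed/original = 5020/14648 = 0.342709
savings = 1 - ratio = 1 - 0.342709 = 0.657291
as a percentage: 0.657291 * 100 = 65.73%

Space savings = 1 - 5020/14648 = 65.73%


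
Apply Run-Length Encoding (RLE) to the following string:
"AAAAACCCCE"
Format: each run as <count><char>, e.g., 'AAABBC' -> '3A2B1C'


Scanning runs left to right:
  i=0: run of 'A' x 5 -> '5A'
  i=5: run of 'C' x 4 -> '4C'
  i=9: run of 'E' x 1 -> '1E'

RLE = 5A4C1E


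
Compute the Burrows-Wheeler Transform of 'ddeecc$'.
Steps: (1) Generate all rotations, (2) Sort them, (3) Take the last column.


Rotations (sorted):
  0: $ddeecc -> last char: c
  1: c$ddeec -> last char: c
  2: cc$ddee -> last char: e
  3: ddeecc$ -> last char: $
  4: deecc$d -> last char: d
  5: ecc$dde -> last char: e
  6: eecc$dd -> last char: d


BWT = cce$ded


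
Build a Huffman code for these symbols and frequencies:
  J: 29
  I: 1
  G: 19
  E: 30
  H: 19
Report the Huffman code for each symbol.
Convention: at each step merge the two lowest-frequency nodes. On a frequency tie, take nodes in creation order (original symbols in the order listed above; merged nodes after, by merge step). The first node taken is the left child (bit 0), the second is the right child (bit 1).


Huffman tree construction:
Step 1: Merge I(1) + G(19) = 20
Step 2: Merge H(19) + (I+G)(20) = 39
Step 3: Merge J(29) + E(30) = 59
Step 4: Merge (H+(I+G))(39) + (J+E)(59) = 98
Read each symbol's code off the tree from the root (left child = 0, right child = 1).

Codes:
  J: 10 (length 2)
  I: 010 (length 3)
  G: 011 (length 3)
  E: 11 (length 2)
  H: 00 (length 2)
Average code length: 216/98 = 2.2041 bits/symbol
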